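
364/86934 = 182/43467 = 0.00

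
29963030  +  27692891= 57655921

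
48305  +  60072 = 108377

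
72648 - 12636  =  60012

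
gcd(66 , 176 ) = 22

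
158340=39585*4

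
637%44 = 21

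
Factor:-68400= - 2^4 * 3^2 *5^2*19^1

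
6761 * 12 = 81132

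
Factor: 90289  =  90289^1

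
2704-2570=134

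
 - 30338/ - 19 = 1596 + 14/19 = 1596.74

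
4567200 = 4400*1038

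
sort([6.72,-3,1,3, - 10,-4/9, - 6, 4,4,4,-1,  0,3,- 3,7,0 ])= [  -  10,  -  6, - 3, - 3 ,-1, - 4/9,0, 0, 1,3,3, 4,4,4,6.72,7 ] 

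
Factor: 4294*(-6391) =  - 27442954 = - 2^1*7^1 * 11^1*19^1*83^1 * 113^1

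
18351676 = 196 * 93631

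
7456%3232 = 992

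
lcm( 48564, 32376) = 97128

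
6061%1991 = 88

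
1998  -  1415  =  583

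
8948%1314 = 1064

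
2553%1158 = 237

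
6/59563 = 6/59563 = 0.00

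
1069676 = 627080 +442596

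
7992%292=108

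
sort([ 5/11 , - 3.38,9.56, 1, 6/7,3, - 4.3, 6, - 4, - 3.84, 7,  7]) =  [- 4.3, - 4, - 3.84  , - 3.38, 5/11, 6/7,  1,  3, 6, 7,  7,  9.56]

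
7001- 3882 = 3119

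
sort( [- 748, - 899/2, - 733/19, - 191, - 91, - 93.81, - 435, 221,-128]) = [  -  748, - 899/2, - 435, - 191, - 128  ,-93.81, - 91, - 733/19,221]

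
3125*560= 1750000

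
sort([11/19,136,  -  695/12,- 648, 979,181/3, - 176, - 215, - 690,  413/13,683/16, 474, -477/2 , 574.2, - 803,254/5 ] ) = [  -  803, - 690,  -  648, - 477/2 , - 215, - 176,  -  695/12,11/19,413/13, 683/16,254/5,181/3,136,474, 574.2, 979]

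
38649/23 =38649/23 = 1680.39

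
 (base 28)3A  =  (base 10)94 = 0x5E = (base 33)2S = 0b1011110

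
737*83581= 61599197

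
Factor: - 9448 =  - 2^3 * 1181^1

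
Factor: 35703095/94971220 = 2^( - 2 )*607^( - 1 )*2381^1*2999^1*7823^(-1) = 7140619/18994244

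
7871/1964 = 7871/1964= 4.01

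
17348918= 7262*2389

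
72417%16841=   5053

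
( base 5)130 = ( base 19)22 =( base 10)40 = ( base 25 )1F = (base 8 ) 50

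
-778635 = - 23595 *33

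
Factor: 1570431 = 3^1*137^1 * 3821^1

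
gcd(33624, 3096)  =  72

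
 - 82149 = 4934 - 87083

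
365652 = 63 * 5804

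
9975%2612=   2139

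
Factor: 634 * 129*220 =17992920 = 2^3*3^1*5^1*11^1* 43^1*317^1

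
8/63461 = 8/63461 = 0.00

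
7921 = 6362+1559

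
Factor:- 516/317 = - 2^2*3^1*43^1*317^( - 1 )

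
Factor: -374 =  - 2^1*11^1*17^1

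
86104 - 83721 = 2383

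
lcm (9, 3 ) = 9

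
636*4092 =2602512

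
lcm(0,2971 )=0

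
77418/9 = 8602 =8602.00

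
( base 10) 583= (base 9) 717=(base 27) LG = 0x247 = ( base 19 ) 1BD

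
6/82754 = 3/41377= 0.00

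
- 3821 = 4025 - 7846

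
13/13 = 1 = 1.00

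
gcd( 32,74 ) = 2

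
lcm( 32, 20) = 160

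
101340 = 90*1126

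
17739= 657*27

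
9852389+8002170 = 17854559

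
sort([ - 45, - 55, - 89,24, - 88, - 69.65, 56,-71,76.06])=[ - 89, - 88, - 71 , - 69.65, - 55, - 45, 24 , 56, 76.06]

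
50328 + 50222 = 100550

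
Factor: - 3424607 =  - 41^1 * 101^1*827^1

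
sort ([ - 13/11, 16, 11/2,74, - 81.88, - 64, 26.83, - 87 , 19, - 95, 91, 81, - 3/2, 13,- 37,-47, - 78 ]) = [ - 95 , - 87,-81.88, - 78, - 64, - 47, - 37, - 3/2,-13/11, 11/2,13, 16,19, 26.83, 74,81, 91]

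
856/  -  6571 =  - 1 + 5715/6571 = - 0.13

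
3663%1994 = 1669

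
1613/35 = 46+ 3/35=46.09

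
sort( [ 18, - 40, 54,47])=[  -  40,18 , 47,  54]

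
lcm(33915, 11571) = 983535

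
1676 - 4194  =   - 2518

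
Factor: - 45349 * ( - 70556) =3199644044 = 2^2* 31^1 * 101^1*449^1*569^1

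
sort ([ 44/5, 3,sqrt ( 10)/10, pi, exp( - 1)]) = [ sqrt (10)/10, exp( - 1 ) , 3, pi,44/5 ]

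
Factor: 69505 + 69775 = 2^4* 5^1*1741^1 = 139280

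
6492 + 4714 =11206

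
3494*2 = 6988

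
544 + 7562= 8106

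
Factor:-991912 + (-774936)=  -  1766848=-2^6 * 19^1*1453^1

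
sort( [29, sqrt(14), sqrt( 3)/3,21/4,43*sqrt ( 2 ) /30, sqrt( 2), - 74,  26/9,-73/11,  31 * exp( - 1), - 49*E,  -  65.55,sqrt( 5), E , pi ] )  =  [-49*E, - 74, - 65.55, - 73/11,sqrt( 3)/3,sqrt( 2 ),43*sqrt( 2) /30,sqrt( 5 ),E,26/9, pi,sqrt( 14), 21/4 , 31*exp(- 1 ), 29 ] 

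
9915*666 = 6603390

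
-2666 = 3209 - 5875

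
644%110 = 94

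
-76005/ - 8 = 76005/8 = 9500.62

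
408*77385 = 31573080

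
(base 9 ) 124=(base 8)147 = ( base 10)103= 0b1100111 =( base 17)61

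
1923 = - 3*( - 641)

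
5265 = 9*585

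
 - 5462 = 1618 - 7080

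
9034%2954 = 172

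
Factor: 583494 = 2^1 * 3^1*79^1 * 1231^1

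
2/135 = 2/135= 0.01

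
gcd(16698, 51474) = 138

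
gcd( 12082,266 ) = 14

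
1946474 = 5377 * 362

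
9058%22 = 16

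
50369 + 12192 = 62561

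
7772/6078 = 1 +847/3039 = 1.28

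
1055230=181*5830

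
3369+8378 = 11747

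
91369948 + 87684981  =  179054929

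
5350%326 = 134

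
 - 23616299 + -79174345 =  - 102790644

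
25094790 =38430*653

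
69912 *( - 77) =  - 5383224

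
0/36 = 0 =0.00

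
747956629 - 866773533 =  - 118816904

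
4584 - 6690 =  - 2106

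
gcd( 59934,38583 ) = 3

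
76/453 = 76/453= 0.17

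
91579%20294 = 10403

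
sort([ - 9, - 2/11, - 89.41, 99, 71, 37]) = [-89.41,-9,  -  2/11, 37  ,  71,99]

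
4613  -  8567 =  - 3954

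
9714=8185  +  1529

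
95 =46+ 49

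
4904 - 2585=2319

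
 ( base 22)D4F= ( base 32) 67r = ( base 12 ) 384b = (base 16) 18FB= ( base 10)6395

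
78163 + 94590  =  172753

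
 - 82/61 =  - 82/61 = - 1.34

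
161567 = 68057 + 93510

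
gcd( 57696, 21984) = 96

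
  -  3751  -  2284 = - 6035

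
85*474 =40290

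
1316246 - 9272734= -7956488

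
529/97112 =529/97112 = 0.01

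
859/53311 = 859/53311 = 0.02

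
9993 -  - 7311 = 17304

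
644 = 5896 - 5252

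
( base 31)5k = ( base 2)10101111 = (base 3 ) 20111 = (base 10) 175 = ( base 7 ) 340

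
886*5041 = 4466326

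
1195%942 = 253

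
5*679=3395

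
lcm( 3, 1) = 3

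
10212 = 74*138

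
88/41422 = 44/20711 = 0.00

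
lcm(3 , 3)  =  3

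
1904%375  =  29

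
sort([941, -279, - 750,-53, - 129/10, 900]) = [ - 750, - 279, - 53, - 129/10,900 , 941]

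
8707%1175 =482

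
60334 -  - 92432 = 152766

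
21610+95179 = 116789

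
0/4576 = 0 = 0.00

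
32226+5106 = 37332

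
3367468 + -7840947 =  - 4473479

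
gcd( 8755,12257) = 1751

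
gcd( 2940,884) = 4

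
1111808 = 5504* 202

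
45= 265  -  220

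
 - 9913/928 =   -  11 + 295/928 =- 10.68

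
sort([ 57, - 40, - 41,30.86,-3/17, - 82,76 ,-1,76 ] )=[ - 82,-41, - 40,-1, - 3/17, 30.86,57 , 76,76 ]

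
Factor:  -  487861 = -11^1*44351^1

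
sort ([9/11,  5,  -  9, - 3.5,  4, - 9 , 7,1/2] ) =[ - 9,-9 , - 3.5, 1/2,9/11, 4,5,7] 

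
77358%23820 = 5898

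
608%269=70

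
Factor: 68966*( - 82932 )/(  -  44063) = 5719488312/44063 = 2^3*3^1*139^(  -  1 )*317^(  -  1)*6911^1*34483^1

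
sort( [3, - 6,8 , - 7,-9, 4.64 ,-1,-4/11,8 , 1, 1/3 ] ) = [-9,-7,-6,-1, - 4/11, 1/3,1,  3 , 4.64, 8, 8]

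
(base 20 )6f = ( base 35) 3U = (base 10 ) 135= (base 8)207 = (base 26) 55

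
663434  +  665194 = 1328628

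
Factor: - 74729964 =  - 2^2*3^1*19^1 * 31^1*97^1*109^1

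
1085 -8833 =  - 7748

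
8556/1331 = 8556/1331  =  6.43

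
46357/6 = 7726 + 1/6=7726.17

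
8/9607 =8/9607  =  0.00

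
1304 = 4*326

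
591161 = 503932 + 87229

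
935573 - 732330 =203243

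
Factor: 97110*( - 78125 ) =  - 2^1*3^2*5^8*13^1*83^1=- 7586718750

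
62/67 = 62/67 = 0.93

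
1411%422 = 145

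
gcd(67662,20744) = 2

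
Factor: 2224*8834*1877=2^5*7^1*139^1*631^1*1877^1 = 36877073632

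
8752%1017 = 616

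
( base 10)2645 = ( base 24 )4E5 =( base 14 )d6d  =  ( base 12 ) 1645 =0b101001010101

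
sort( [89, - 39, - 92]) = [-92, - 39,89] 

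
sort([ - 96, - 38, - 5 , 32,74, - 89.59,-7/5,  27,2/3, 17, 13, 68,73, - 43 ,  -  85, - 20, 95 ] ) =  [-96, - 89.59, - 85, - 43, - 38, - 20 , - 5,-7/5, 2/3, 13,17, 27, 32 , 68,73, 74,95 ] 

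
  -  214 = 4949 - 5163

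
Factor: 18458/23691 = 2^1*3^( - 1)*11^1 * 53^(-1 ) * 149^( - 1) *839^1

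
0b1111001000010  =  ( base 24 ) dai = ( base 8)17102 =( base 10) 7746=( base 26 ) bbo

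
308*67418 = 20764744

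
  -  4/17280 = - 1 + 4319/4320 = - 0.00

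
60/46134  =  10/7689 = 0.00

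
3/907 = 3/907 =0.00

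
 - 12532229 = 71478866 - 84011095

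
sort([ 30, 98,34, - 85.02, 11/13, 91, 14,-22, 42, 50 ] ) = [ - 85.02,-22, 11/13, 14 , 30, 34, 42, 50, 91, 98 ] 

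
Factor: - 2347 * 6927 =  - 3^1 * 2309^1 * 2347^1 = -  16257669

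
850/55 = 15 +5/11 = 15.45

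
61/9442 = 61/9442 = 0.01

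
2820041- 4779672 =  - 1959631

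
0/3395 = 0 = 0.00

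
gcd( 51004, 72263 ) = 1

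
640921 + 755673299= 756314220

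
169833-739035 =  - 569202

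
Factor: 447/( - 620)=  -  2^( - 2 )*3^1*5^ ( - 1)*31^( - 1)*149^1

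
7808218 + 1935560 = 9743778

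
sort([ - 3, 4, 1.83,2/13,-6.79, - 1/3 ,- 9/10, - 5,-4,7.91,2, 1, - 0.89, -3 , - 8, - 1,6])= [- 8, - 6.79 , - 5, -4,-3,-3,-1,-9/10, - 0.89 ,  -  1/3,2/13, 1, 1.83,2, 4, 6, 7.91]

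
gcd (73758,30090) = 6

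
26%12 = 2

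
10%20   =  10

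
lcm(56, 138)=3864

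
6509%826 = 727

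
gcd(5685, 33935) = 5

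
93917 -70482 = 23435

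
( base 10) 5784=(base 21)D29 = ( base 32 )5ko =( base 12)3420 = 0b1011010011000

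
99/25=3  +  24/25  =  3.96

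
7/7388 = 7/7388 = 0.00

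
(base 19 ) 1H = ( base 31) 15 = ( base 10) 36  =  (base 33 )13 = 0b100100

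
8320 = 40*208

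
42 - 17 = 25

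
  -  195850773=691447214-887297987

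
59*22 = 1298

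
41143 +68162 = 109305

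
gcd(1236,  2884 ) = 412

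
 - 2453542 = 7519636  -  9973178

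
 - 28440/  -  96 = 296 + 1/4=296.25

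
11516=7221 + 4295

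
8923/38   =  8923/38 = 234.82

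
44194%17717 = 8760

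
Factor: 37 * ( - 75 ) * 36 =-2^2*3^3*5^2*37^1 = -  99900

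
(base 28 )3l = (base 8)151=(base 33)36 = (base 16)69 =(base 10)105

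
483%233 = 17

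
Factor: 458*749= 2^1 * 7^1*107^1 *229^1=   343042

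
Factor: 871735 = 5^1*174347^1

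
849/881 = 849/881=0.96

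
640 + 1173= 1813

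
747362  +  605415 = 1352777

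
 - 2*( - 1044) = 2088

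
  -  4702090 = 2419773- 7121863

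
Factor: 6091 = 6091^1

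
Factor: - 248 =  - 2^3*31^1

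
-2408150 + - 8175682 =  - 10583832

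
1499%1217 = 282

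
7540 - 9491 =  - 1951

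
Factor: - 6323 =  -6323^1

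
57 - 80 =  -23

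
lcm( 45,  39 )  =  585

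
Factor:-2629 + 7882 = 5253 = 3^1 * 17^1 * 103^1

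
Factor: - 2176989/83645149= - 3^1 * 7^( - 1 )* 725663^1*11949307^( - 1)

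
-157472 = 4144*(- 38) 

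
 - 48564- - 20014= - 28550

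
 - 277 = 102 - 379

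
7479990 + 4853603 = 12333593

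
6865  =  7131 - 266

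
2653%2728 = 2653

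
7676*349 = 2678924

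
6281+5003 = 11284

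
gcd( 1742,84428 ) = 2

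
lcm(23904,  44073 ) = 1410336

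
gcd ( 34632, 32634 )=666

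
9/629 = 9/629= 0.01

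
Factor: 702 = 2^1*3^3*13^1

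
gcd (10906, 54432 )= 14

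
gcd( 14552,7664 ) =8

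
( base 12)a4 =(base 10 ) 124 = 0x7C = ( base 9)147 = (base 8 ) 174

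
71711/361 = 71711/361 = 198.65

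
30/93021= 10/31007= 0.00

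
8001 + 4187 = 12188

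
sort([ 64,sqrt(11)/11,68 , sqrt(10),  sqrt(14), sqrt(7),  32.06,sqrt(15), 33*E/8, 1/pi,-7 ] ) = [ - 7, sqrt(11 ) /11,1/pi, sqrt (7), sqrt( 10),sqrt( 14), sqrt(15 ), 33 * E/8, 32.06,64, 68]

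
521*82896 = 43188816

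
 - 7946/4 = - 1987+1/2 = -  1986.50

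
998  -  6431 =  - 5433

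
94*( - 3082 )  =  -289708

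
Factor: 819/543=3^1*7^1 * 13^1*181^( - 1) = 273/181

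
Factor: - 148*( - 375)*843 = 2^2* 3^2*5^3*37^1*281^1 = 46786500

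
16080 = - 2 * ( - 8040 ) 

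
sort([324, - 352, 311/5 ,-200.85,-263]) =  [ - 352,-263,-200.85,  311/5, 324] 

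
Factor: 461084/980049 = 2^2*3^(  -  1)*  7^ ( - 2)*13^1*59^( - 1 ) * 113^( - 1 )* 8867^1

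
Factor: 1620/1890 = 6/7 = 2^1*3^1*7^(-1 ) 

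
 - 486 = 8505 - 8991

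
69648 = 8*8706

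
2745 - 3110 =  - 365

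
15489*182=2818998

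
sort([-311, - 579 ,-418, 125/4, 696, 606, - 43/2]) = [-579, - 418,-311, - 43/2,125/4, 606, 696 ] 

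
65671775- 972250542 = - 906578767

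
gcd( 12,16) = 4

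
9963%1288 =947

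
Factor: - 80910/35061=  - 2^1*3^1*5^1*13^( - 1) =-30/13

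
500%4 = 0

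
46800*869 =40669200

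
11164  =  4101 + 7063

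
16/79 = 16/79= 0.20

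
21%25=21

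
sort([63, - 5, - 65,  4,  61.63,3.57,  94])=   [- 65, - 5, 3.57 , 4, 61.63 , 63,94 ]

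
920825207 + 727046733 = 1647871940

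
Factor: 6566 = 2^1*7^2*67^1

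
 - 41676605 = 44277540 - 85954145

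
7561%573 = 112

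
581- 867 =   -  286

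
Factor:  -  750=  -  2^1*3^1*5^3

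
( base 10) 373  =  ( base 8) 565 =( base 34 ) ax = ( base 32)BL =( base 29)cp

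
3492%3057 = 435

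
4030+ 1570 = 5600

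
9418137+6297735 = 15715872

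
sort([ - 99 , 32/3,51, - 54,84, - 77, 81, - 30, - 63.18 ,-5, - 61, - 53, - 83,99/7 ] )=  [ - 99, - 83 , - 77, - 63.18,-61, - 54,-53, - 30, - 5, 32/3,99/7,51, 81,84]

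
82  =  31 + 51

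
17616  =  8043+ 9573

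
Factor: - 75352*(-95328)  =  2^8*3^2*331^1*9419^1 = 7183155456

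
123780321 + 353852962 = 477633283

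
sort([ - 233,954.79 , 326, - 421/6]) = [ - 233,  -  421/6, 326, 954.79]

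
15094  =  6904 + 8190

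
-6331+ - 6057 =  - 12388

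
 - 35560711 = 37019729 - 72580440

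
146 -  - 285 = 431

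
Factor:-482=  - 2^1 * 241^1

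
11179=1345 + 9834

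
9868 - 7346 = 2522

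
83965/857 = 97 + 836/857 = 97.98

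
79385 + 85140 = 164525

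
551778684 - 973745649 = - 421966965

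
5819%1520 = 1259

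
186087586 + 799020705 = 985108291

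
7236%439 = 212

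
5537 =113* 49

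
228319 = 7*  32617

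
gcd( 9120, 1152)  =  96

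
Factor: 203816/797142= 101908/398571 = 2^2 *3^(  -  1)*73^1*349^1*132857^( - 1)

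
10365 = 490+9875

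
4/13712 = 1/3428  =  0.00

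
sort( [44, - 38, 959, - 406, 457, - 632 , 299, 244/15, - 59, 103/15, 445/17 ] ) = [ - 632,  -  406 , - 59,-38, 103/15,244/15,445/17, 44,299, 457, 959 ] 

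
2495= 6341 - 3846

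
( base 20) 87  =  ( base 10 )167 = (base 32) 57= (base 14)BD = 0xA7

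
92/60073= 92/60073 = 0.00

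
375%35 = 25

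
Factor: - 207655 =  - 5^1*7^1*17^1*349^1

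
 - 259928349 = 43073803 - 303002152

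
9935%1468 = 1127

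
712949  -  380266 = 332683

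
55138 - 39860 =15278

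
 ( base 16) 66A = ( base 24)2ka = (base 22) 38E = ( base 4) 121222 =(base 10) 1642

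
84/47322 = 14/7887 = 0.00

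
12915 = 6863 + 6052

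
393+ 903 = 1296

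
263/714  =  263/714 = 0.37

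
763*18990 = 14489370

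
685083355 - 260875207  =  424208148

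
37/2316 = 37/2316 = 0.02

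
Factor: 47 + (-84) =- 37^1=- 37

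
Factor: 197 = 197^1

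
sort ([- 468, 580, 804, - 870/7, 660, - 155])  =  [ - 468, - 155, - 870/7,580,660, 804 ] 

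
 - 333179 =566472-899651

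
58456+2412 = 60868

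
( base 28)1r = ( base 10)55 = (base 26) 23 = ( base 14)3d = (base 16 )37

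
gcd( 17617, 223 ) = 223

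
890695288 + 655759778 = 1546455066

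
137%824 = 137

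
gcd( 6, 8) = 2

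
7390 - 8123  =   - 733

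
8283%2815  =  2653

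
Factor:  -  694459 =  - 53^1*13103^1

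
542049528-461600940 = 80448588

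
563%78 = 17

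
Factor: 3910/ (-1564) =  - 2^( - 1) * 5^1 = - 5/2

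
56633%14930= 11843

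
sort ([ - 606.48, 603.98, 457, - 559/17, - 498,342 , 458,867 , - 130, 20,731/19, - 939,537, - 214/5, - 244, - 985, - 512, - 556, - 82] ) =[ - 985, - 939, - 606.48, - 556, - 512,-498,-244, - 130, -82 , - 214/5, - 559/17,20, 731/19,  342,457,458,537,603.98, 867 ] 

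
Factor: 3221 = 3221^1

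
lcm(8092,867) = 24276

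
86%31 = 24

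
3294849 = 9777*337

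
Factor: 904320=2^7*3^2 * 5^1*157^1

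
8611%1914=955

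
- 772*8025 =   -  6195300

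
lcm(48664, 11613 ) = 1021944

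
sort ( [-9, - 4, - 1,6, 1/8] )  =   [ - 9, -4,  -  1, 1/8,6]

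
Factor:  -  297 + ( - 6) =-3^1*101^1 = - 303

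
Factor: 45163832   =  2^3*7^1 * 17^1*47441^1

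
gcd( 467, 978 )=1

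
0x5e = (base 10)94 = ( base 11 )86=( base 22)46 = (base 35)2O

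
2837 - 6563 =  - 3726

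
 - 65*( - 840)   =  54600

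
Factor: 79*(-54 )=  - 2^1*3^3*79^1  =  - 4266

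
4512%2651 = 1861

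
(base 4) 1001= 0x41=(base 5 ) 230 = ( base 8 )101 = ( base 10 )65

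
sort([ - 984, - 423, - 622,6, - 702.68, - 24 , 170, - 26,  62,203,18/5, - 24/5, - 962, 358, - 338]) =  [ - 984, - 962, - 702.68, -622, - 423, - 338, - 26, - 24 , -24/5,18/5, 6, 62, 170,203, 358 ]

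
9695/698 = 13 + 621/698 = 13.89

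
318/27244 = 159/13622 =0.01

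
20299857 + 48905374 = 69205231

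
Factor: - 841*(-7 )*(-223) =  - 7^1*29^2 * 223^1 = -1312801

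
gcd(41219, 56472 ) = 1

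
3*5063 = 15189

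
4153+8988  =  13141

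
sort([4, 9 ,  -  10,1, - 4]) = [-10, - 4, 1,4,9]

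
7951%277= 195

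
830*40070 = 33258100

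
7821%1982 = 1875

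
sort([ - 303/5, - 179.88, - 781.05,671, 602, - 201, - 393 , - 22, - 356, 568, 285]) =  [ - 781.05, - 393, - 356, - 201, - 179.88,-303/5, - 22,  285,568, 602,671]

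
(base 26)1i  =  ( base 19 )26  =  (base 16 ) 2C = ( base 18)28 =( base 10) 44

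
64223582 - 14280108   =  49943474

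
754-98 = 656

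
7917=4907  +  3010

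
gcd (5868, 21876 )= 12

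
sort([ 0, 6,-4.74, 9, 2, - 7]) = [  -  7,-4.74, 0,  2, 6, 9 ]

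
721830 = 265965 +455865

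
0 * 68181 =0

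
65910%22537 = 20836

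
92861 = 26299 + 66562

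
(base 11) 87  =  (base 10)95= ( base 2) 1011111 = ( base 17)5A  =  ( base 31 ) 32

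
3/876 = 1/292 = 0.00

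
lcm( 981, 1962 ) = 1962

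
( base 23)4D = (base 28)3L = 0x69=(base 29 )3i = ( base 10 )105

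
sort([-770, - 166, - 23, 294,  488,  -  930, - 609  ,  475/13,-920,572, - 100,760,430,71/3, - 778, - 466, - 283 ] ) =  [ - 930,-920, - 778, - 770, - 609, - 466, - 283, - 166, - 100, - 23,71/3,475/13,294,430,488, 572,760]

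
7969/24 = 7969/24=332.04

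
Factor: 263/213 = 3^(-1 )*71^( - 1 )*263^1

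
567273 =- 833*(-681) 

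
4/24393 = 4/24393 =0.00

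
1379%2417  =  1379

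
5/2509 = 5/2509  =  0.00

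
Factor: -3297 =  - 3^1*7^1*157^1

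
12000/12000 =1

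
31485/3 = 10495 = 10495.00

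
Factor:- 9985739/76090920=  - 2^(-3)*3^( - 1 ) * 5^ ( - 1) * 634091^( -1)*9985739^1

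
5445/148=5445/148 = 36.79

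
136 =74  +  62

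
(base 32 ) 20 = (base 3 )2101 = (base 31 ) 22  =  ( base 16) 40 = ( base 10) 64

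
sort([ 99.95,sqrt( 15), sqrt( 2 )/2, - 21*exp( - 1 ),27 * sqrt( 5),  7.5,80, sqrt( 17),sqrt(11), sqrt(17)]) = [-21*exp( - 1), sqrt( 2)/2,sqrt (11 ), sqrt( 15),sqrt(17),sqrt( 17 ),7.5,  27 * sqrt( 5),80,99.95]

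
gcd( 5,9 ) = 1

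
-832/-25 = 832/25 = 33.28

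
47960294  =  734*65341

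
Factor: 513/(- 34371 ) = -1/67 = -67^(-1)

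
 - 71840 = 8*( - 8980)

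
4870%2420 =30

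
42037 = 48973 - 6936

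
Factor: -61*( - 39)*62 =2^1*3^1*13^1*31^1*61^1 = 147498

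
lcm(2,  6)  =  6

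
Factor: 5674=2^1  *2837^1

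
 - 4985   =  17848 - 22833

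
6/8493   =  2/2831 = 0.00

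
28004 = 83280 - 55276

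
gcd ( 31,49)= 1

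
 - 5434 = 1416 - 6850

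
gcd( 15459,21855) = 3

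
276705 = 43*6435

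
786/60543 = 262/20181= 0.01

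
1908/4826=954/2413 = 0.40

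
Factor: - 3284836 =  - 2^2*821209^1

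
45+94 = 139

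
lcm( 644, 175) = 16100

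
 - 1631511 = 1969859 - 3601370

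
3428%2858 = 570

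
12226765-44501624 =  - 32274859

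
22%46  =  22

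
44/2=22= 22.00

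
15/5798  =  15/5798 = 0.00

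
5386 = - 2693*(  -  2 ) 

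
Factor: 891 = 3^4*11^1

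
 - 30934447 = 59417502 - 90351949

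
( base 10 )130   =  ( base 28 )4i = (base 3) 11211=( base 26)50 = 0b10000010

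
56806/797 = 71 + 219/797 = 71.27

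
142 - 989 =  - 847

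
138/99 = 1 + 13/33 = 1.39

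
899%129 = 125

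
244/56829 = 244/56829  =  0.00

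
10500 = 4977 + 5523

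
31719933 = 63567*499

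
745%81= 16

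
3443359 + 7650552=11093911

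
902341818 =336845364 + 565496454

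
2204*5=11020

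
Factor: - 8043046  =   - 2^1*11^1*97^1*3769^1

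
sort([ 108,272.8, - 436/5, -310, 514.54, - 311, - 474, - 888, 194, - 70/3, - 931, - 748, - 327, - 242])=[ - 931, - 888, - 748, - 474,  -  327, - 311, - 310, - 242, - 436/5 , - 70/3,108, 194, 272.8, 514.54]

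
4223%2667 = 1556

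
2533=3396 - 863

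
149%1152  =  149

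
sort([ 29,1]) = [ 1 , 29 ] 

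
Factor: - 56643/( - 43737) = 61^( - 1)*79^1= 79/61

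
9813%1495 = 843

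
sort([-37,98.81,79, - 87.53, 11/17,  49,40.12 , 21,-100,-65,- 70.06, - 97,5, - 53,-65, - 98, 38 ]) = [ -100, - 98,-97 , - 87.53,-70.06,-65, - 65,  -  53, - 37 , 11/17,5,21, 38, 40.12,  49, 79,98.81]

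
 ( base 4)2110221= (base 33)8O9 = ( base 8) 22451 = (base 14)3677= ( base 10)9513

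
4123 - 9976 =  - 5853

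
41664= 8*5208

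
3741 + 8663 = 12404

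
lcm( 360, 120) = 360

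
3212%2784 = 428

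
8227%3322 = 1583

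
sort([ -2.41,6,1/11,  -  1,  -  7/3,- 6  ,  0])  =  [  -  6,-2.41, - 7/3, - 1,0,1/11, 6 ] 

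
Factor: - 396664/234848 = - 277/164 = -2^(-2)*41^( - 1 )*277^1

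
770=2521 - 1751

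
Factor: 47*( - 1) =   -  47 = - 47^1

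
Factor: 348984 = 2^3*3^2*37^1*131^1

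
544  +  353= 897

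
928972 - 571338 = 357634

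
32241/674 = 47+ 563/674 = 47.84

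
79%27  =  25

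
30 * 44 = 1320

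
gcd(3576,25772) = 4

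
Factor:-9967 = -9967^1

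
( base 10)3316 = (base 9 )4484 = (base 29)3ra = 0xcf4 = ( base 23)664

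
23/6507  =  23/6507 = 0.00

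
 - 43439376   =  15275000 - 58714376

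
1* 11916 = 11916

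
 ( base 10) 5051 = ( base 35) 44B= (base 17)1082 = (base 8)11673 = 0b1001110111011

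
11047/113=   97 + 86/113=97.76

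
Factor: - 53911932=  - 2^2*3^1*1361^1*3301^1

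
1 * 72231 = 72231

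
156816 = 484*324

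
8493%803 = 463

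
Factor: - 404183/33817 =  - 7^ (-1)*13^1*4831^(-1 )*31091^1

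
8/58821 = 8/58821=0.00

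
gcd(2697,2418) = 93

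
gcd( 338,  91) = 13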